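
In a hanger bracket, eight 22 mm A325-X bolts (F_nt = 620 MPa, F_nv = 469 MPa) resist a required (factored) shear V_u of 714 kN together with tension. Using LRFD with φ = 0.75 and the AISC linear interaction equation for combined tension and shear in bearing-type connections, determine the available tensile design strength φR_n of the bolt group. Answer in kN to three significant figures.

A_b = π·22²/4 = 380.1 mm²; f_rv = 714 × 1000 / (8 × 380.1) = 234.8 MPa.
F'_nt = 1.3 F_nt − (F_nt / φF_nv) f_rv = 1.3·620 − (620/(0.75·469))·234.8 = 392.2 MPa, capped at F_nt → F'_nt = 392.2 MPa.
R_n = F'_nt · A_b · n = 392.2 × 380.1 × 8 / 1000 = 1193 kN.
Design strength φR_n = 0.75 × 1193 = 894 kN.

894 kN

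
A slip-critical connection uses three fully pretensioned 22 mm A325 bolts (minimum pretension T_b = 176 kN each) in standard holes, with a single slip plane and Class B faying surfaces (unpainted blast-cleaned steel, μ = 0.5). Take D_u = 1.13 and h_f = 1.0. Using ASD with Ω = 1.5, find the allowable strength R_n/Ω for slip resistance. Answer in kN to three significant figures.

R_n = μ · D_u · h_f · T_b · n_s · n_b = 0.5 × 1.13 × 1.0 × 176 × 1 × 3 = 298.3 kN.
Allowable strength R_n/Ω = 298.3 / 1.5 = 199 kN.

199 kN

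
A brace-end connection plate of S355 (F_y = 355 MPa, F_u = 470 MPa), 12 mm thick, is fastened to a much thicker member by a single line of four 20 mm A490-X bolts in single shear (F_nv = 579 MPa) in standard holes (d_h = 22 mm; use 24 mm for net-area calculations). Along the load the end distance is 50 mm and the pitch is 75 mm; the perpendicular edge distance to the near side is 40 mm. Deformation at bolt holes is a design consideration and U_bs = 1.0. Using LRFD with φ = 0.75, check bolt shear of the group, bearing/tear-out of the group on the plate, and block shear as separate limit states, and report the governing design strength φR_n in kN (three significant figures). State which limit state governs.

Bolt shear: A_b = π·20²/4 = 314.2 mm²; R_n = 579 × 314.2 × 4 × 1 / 1000 = 727.6 kN → 0.75 × 727.6 = 546 kN.
Bearing: edge l_c = 39, r_n = 264 kN; interior l_c = 53, r_n = 270.7 kN; R_n = 264 + 3·270.7 = 1076 kN → 807 kN.
Block shear: A_gv = 3300, A_nv = 2292, A_nt = 336 mm²; R_n = min(0.6F_uA_nv, 0.6F_yA_gv) + U_bs·F_u·A_nt = 804.3 kN → 603 kN.
Bolt shear governs: 546 kN.

546 kN (bolt shear governs)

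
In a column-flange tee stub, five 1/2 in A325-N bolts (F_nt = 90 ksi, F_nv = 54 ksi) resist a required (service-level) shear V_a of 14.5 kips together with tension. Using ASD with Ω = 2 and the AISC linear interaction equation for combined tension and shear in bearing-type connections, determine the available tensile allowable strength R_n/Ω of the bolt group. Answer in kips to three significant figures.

33.3 kips

A_b = π·0.5²/4 = 0.1963 in²; f_rv = 14.5 / (5 × 0.1963) = 14.77 ksi.
F'_nt = 1.3 F_nt − (Ω F_nt / F_nv) f_rv = 1.3·90 − (2·90/54)·14.77 = 67.77 ksi, capped at F_nt → F'_nt = 67.77 ksi.
R_n = F'_nt · A_b · n = 67.77 × 0.1963 × 5 = 66.53 kips.
Allowable strength R_n/Ω = 66.53 / 2 = 33.3 kips.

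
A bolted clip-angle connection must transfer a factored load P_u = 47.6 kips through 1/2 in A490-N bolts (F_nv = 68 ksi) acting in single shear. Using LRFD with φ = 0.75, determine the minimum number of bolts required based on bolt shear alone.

5 bolts

A_b = π·0.5²/4 = 0.1963 in².
Per-bolt design strength φR_n = 0.75 × 68 × 0.1963 × 1 = 10.01 kips.
n ≥ 47.6 / 10.01 = 4.753 → use 5 bolts.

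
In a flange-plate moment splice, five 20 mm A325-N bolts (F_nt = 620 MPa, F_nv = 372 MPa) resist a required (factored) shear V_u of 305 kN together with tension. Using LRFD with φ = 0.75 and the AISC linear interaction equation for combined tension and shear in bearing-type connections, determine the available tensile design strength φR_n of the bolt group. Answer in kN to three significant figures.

A_b = π·20²/4 = 314.2 mm²; f_rv = 305 × 1000 / (5 × 314.2) = 194.2 MPa.
F'_nt = 1.3 F_nt − (F_nt / φF_nv) f_rv = 1.3·620 − (620/(0.75·372))·194.2 = 374.5 MPa, capped at F_nt → F'_nt = 374.5 MPa.
R_n = F'_nt · A_b · n = 374.5 × 314.2 × 5 / 1000 = 588.3 kN.
Design strength φR_n = 0.75 × 588.3 = 441 kN.

441 kN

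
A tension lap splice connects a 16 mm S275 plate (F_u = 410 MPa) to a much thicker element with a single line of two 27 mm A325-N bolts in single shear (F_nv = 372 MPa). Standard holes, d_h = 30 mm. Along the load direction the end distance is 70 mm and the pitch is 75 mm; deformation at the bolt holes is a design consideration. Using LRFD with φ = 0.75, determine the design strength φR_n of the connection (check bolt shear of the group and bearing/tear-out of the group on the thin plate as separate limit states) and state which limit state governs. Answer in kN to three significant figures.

319 kN (bolt shear governs)

Bolt shear: A_b = π·27²/4 = 572.6 mm²; R_n = 372 × 572.6 × 2 × 1 / 1000 = 426 kN → 0.75 × 426 = 319 kN.
Bearing (1.2 l_c t F_u ≤ 2.4 d t F_u): upper limit = 2.4·27·16·410 / 1000 = 425.1 kN.
  Edge l_c = 70 − 30/2 = 55 → r_n = 425.1 kN; interior l_c = 75 − 30 = 45 → r_n = 354.2 kN.
  R_n,bearing = 1·425.1 + 1·354.2 = 779.3 kN → 0.75 × 779.3 = 584 kN.
Bolt shear governs: 319 kN.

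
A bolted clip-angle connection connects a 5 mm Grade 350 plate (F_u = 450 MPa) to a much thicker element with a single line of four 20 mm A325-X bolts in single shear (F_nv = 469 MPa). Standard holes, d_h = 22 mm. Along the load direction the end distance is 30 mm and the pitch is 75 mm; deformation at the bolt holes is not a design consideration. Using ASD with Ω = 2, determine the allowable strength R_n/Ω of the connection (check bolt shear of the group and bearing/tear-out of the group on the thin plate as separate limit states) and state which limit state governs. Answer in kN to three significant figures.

Bolt shear: A_b = π·20²/4 = 314.2 mm²; R_n = 469 × 314.2 × 4 × 1 / 1000 = 589.4 kN → 589.4 / 2 = 295 kN.
Bearing (1.5 l_c t F_u ≤ 3.0 d t F_u): upper limit = 3.0·20·5·450 / 1000 = 135 kN.
  Edge l_c = 30 − 22/2 = 19 → r_n = 64.12 kN; interior l_c = 75 − 22 = 53 → r_n = 135 kN.
  R_n,bearing = 1·64.12 + 3·135 = 469.1 kN → 469.1 / 2 = 235 kN.
Bearing governs: 235 kN.

235 kN (bearing governs)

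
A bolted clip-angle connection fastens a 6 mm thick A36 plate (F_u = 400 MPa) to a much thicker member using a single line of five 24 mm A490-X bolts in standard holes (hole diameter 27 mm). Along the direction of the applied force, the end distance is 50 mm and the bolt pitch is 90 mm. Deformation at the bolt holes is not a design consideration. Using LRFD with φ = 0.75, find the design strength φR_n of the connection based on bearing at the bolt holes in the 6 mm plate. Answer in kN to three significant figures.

617 kN

Per bolt r_n = 1.5 l_c t F_u ≤ 3.0 d t F_u; upper limit = 3.0 × 24 × 6 × 400 / 1000 = 172.8 kN.
Edge bolt: l_c = 50 − 27/2 = 36.5 mm → 1.5 × 36.5 × 6 × 400 / 1000 = 131.4 → r_n = 131.4 kN.
Interior bolts: l_c = 90 − 27 = 63 mm → 1.5 × 63 × 6 × 400 / 1000 = 226.8 → r_n = 172.8 kN.
R_n = 1 × 131.4 + 4 × 172.8 = 822.6 kN.
Design strength φR_n = 0.75 × 822.6 = 617 kN.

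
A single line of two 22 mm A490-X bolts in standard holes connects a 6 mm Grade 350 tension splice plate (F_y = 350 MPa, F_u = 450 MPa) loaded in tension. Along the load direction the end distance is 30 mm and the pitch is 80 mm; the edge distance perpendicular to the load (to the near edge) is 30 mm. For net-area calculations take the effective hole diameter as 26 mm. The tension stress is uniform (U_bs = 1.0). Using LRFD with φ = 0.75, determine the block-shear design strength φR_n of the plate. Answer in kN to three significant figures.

121 kN

Shear plane L_v = 30 + 1·80 = 110 mm; A_gv = 110 × 6 = 660 mm².
A_nv = (110 − 1.5·26) × 6 = 426 mm².
A_nt = (30 − 0.5·26) × 6 = 102 mm².
0.6 F_u A_nv = 115 kN; 0.6 F_y A_gv = 138.6 kN → shear rupture governs the shear term.
R_n = 115 + 1.0 × 450 × 102 / 1000 = 160.9 kN.
Design strength φR_n = 0.75 × 160.9 = 121 kN.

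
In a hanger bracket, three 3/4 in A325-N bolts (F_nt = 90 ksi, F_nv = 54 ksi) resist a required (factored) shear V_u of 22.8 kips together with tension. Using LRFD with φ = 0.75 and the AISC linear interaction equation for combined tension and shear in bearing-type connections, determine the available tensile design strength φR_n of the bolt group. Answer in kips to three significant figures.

78.3 kips

A_b = π·0.75²/4 = 0.4418 in²; f_rv = 22.8 / (3 × 0.4418) = 17.2 ksi.
F'_nt = 1.3 F_nt − (F_nt / φF_nv) f_rv = 1.3·90 − (90/(0.75·54))·17.2 = 78.77 ksi, capped at F_nt → F'_nt = 78.77 ksi.
R_n = F'_nt · A_b · n = 78.77 × 0.4418 × 3 = 104.4 kips.
Design strength φR_n = 0.75 × 104.4 = 78.3 kips.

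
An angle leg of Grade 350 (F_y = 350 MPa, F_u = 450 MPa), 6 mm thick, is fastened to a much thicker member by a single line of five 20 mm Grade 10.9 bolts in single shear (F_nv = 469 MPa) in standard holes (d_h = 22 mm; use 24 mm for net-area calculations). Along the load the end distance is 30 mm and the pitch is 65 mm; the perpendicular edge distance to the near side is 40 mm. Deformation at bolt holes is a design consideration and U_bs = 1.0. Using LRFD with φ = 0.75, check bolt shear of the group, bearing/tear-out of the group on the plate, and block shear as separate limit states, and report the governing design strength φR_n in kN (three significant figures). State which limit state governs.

278 kN (block shear governs)

Bolt shear: A_b = π·20²/4 = 314.2 mm²; R_n = 469 × 314.2 × 5 × 1 / 1000 = 736.7 kN → 0.75 × 736.7 = 553 kN.
Bearing: edge l_c = 19, r_n = 61.56 kN; interior l_c = 43, r_n = 129.6 kN; R_n = 61.56 + 4·129.6 = 580 kN → 435 kN.
Block shear: A_gv = 1740, A_nv = 1092, A_nt = 168 mm²; R_n = min(0.6F_uA_nv, 0.6F_yA_gv) + U_bs·F_u·A_nt = 370.4 kN → 278 kN.
Block shear governs: 278 kN.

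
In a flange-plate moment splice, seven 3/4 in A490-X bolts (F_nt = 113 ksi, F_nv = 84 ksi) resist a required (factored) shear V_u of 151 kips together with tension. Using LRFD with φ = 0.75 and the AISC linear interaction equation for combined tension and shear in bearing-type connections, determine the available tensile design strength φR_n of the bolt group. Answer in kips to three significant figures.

A_b = π·0.75²/4 = 0.4418 in²; f_rv = 151 / (7 × 0.4418) = 48.83 ksi.
F'_nt = 1.3 F_nt − (F_nt / φF_nv) f_rv = 1.3·113 − (113/(0.75·84))·48.83 = 59.32 ksi, capped at F_nt → F'_nt = 59.32 ksi.
R_n = F'_nt · A_b · n = 59.32 × 0.4418 × 7 = 183.4 kips.
Design strength φR_n = 0.75 × 183.4 = 138 kips.

138 kips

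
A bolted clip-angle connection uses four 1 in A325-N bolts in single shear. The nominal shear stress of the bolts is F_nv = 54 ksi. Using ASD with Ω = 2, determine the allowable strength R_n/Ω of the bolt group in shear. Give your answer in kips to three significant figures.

84.8 kips

A_b = π × 1² / 4 = 0.7854 in².
R_n = F_nv · A_b · n · n_s = 54 × 0.7854 × 4 × 1 = 169.6 kips.
Allowable strength R_n/Ω = 169.6 / 2 = 84.8 kips.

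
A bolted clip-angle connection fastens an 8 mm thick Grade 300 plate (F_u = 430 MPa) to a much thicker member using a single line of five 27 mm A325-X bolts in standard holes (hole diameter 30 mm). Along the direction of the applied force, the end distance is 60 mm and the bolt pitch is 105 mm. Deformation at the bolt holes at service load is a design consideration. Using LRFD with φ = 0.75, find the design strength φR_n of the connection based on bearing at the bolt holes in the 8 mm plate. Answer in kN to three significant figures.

808 kN

Per bolt r_n = 1.2 l_c t F_u ≤ 2.4 d t F_u; upper limit = 2.4 × 27 × 8 × 430 / 1000 = 222.9 kN.
Edge bolt: l_c = 60 − 30/2 = 45 mm → 1.2 × 45 × 8 × 430 / 1000 = 185.8 → r_n = 185.8 kN.
Interior bolts: l_c = 105 − 30 = 75 mm → 1.2 × 75 × 8 × 430 / 1000 = 309.6 → r_n = 222.9 kN.
R_n = 1 × 185.8 + 4 × 222.9 = 1077 kN.
Design strength φR_n = 0.75 × 1077 = 808 kN.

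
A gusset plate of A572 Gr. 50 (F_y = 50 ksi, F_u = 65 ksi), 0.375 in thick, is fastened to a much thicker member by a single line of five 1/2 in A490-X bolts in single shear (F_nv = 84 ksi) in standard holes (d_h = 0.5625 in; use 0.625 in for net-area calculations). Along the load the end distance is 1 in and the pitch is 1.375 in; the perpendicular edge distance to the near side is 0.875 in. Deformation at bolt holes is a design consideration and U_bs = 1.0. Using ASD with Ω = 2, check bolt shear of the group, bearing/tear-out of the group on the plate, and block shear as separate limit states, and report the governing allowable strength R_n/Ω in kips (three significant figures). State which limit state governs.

33.8 kips (block shear governs)

Bolt shear: A_b = π·0.5²/4 = 0.1963 in²; R_n = 84 × 0.1963 × 5 × 1 = 82.47 kips → 82.47 / 2 = 41.2 kips.
Bearing: edge l_c = 0.7188, r_n = 21.02 kips; interior l_c = 0.8125, r_n = 23.77 kips; R_n = 21.02 + 4·23.77 = 116.1 kips → 58 kips.
Block shear: A_gv = 2.438, A_nv = 1.383, A_nt = 0.2109 in²; R_n = min(0.6F_uA_nv, 0.6F_yA_gv) + U_bs·F_u·A_nt = 67.64 kips → 33.8 kips.
Block shear governs: 33.8 kips.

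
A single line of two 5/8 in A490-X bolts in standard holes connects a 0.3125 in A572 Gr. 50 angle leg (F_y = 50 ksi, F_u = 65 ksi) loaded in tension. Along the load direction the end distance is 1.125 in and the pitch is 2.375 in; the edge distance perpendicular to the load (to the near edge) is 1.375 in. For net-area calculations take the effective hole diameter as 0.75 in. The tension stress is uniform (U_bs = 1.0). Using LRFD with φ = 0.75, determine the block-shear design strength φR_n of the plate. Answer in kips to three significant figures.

36.9 kips

Shear plane L_v = 1.125 + 1·2.375 = 3.5 in; A_gv = 3.5 × 0.3125 = 1.094 in².
A_nv = (3.5 − 1.5·0.75) × 0.3125 = 0.7422 in².
A_nt = (1.375 − 0.5·0.75) × 0.3125 = 0.3125 in².
0.6 F_u A_nv = 28.95 kips; 0.6 F_y A_gv = 32.81 kips → shear rupture governs the shear term.
R_n = 28.95 + 1.0 × 65 × 0.3125 = 49.26 kips.
Design strength φR_n = 0.75 × 49.26 = 36.9 kips.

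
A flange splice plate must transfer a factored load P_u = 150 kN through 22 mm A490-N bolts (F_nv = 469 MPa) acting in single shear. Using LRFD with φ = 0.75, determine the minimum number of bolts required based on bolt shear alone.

2 bolts

A_b = π·22²/4 = 380.1 mm².
Per-bolt design strength φR_n = 0.75 × 469 × 380.1 × 1 / 1000 = 133.7 kN.
n ≥ 150 / 133.7 = 1.122 → use 2 bolts.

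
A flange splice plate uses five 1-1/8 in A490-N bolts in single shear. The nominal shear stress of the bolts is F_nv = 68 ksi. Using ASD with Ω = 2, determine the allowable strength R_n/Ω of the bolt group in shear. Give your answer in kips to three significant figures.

169 kips

A_b = π × 1.125² / 4 = 0.994 in².
R_n = F_nv · A_b · n · n_s = 68 × 0.994 × 5 × 1 = 338 kips.
Allowable strength R_n/Ω = 338 / 2 = 169 kips.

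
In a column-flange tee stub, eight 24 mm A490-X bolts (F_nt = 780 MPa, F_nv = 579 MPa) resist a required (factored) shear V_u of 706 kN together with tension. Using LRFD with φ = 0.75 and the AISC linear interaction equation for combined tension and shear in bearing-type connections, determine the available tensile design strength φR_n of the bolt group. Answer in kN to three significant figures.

A_b = π·24²/4 = 452.4 mm²; f_rv = 706 × 1000 / (8 × 452.4) = 195.1 MPa.
F'_nt = 1.3 F_nt − (F_nt / φF_nv) f_rv = 1.3·780 − (780/(0.75·579))·195.1 = 663.6 MPa, capped at F_nt → F'_nt = 663.6 MPa.
R_n = F'_nt · A_b · n = 663.6 × 452.4 × 8 / 1000 = 2402 kN.
Design strength φR_n = 0.75 × 2402 = 1800 kN.

1800 kN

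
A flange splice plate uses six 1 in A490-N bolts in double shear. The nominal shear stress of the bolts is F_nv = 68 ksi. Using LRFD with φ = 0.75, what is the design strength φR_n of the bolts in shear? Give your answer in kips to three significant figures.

481 kips

A_b = π × 1² / 4 = 0.7854 in².
R_n = F_nv · A_b · n · n_s = 68 × 0.7854 × 6 × 2 = 640.9 kips.
Design strength φR_n = 0.75 × 640.9 = 481 kips.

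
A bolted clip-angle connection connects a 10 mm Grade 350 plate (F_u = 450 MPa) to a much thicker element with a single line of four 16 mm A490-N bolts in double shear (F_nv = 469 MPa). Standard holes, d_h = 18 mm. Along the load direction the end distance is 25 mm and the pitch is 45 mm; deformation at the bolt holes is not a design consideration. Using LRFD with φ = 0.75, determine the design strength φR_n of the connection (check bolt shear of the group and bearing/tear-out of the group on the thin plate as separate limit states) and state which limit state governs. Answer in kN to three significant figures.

491 kN (bearing governs)

Bolt shear: A_b = π·16²/4 = 201.1 mm²; R_n = 469 × 201.1 × 4 × 2 / 1000 = 754.4 kN → 0.75 × 754.4 = 566 kN.
Bearing (1.5 l_c t F_u ≤ 3.0 d t F_u): upper limit = 3.0·16·10·450 / 1000 = 216 kN.
  Edge l_c = 25 − 18/2 = 16 → r_n = 108 kN; interior l_c = 45 − 18 = 27 → r_n = 182.2 kN.
  R_n,bearing = 1·108 + 3·182.2 = 654.8 kN → 0.75 × 654.8 = 491 kN.
Bearing governs: 491 kN.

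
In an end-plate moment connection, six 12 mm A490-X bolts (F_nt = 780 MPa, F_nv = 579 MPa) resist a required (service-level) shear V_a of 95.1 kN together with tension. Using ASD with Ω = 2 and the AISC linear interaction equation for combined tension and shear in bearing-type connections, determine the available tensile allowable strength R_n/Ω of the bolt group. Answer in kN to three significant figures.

216 kN

A_b = π·12²/4 = 113.1 mm²; f_rv = 95.1 × 1000 / (6 × 113.1) = 140.1 MPa.
F'_nt = 1.3 F_nt − (Ω F_nt / F_nv) f_rv = 1.3·780 − (2·780/579)·140.1 = 636.4 MPa, capped at F_nt → F'_nt = 636.4 MPa.
R_n = F'_nt · A_b · n = 636.4 × 113.1 × 6 / 1000 = 431.9 kN.
Allowable strength R_n/Ω = 431.9 / 2 = 216 kN.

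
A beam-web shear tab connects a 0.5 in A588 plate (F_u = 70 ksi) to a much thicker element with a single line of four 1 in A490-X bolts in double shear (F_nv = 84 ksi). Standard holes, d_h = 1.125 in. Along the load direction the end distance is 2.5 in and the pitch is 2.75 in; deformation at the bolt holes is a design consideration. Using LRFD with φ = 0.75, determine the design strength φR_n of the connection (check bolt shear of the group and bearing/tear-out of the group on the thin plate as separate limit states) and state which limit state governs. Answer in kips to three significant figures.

215 kips (bearing governs)

Bolt shear: A_b = π·1²/4 = 0.7854 in²; R_n = 84 × 0.7854 × 4 × 2 = 527.8 kips → 0.75 × 527.8 = 396 kips.
Bearing (1.2 l_c t F_u ≤ 2.4 d t F_u): upper limit = 2.4·1·0.5·70 = 84 kips.
  Edge l_c = 2.5 − 1.125/2 = 1.938 → r_n = 81.37 kips; interior l_c = 2.75 − 1.125 = 1.625 → r_n = 68.25 kips.
  R_n,bearing = 1·81.37 + 3·68.25 = 286.1 kips → 0.75 × 286.1 = 215 kips.
Bearing governs: 215 kips.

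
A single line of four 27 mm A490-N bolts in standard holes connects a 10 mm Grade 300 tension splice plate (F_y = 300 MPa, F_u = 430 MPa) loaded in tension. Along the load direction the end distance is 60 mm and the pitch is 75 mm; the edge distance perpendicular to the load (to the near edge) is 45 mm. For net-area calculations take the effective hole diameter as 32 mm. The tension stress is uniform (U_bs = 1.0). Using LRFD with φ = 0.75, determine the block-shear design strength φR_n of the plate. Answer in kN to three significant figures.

Shear plane L_v = 60 + 3·75 = 285 mm; A_gv = 285 × 10 = 2850 mm².
A_nv = (285 − 3.5·32) × 10 = 1730 mm².
A_nt = (45 − 0.5·32) × 10 = 290 mm².
0.6 F_u A_nv = 446.3 kN; 0.6 F_y A_gv = 513 kN → shear rupture governs the shear term.
R_n = 446.3 + 1.0 × 430 × 290 / 1000 = 571 kN.
Design strength φR_n = 0.75 × 571 = 428 kN.

428 kN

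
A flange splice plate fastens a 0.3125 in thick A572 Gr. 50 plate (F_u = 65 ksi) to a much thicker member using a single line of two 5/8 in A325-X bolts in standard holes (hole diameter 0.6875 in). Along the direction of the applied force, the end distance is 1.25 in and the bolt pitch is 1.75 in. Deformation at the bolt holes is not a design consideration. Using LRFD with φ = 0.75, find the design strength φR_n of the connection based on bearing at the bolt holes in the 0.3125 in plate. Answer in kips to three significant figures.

Per bolt r_n = 1.5 l_c t F_u ≤ 3.0 d t F_u; upper limit = 3.0 × 0.625 × 0.3125 × 65 = 38.09 kips.
Edge bolt: l_c = 1.25 − 0.6875/2 = 0.9062 in → 1.5 × 0.9062 × 0.3125 × 65 = 27.61 → r_n = 27.61 kips.
Interior bolts: l_c = 1.75 − 0.6875 = 1.062 in → 1.5 × 1.062 × 0.3125 × 65 = 32.37 → r_n = 32.37 kips.
R_n = 1 × 27.61 + 1 × 32.37 = 59.99 kips.
Design strength φR_n = 0.75 × 59.99 = 45 kips.

45 kips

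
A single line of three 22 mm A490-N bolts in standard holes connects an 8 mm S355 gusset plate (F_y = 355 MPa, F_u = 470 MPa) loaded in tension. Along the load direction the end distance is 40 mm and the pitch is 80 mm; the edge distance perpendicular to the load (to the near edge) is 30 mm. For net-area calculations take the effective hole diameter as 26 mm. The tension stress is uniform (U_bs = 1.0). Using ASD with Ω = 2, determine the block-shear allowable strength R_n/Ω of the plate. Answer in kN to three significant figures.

184 kN

Shear plane L_v = 40 + 2·80 = 200 mm; A_gv = 200 × 8 = 1600 mm².
A_nv = (200 − 2.5·26) × 8 = 1080 mm².
A_nt = (30 − 0.5·26) × 8 = 136 mm².
0.6 F_u A_nv = 304.6 kN; 0.6 F_y A_gv = 340.8 kN → shear rupture governs the shear term.
R_n = 304.6 + 1.0 × 470 × 136 / 1000 = 368.5 kN.
Allowable strength R_n/Ω = 368.5 / 2 = 184 kN.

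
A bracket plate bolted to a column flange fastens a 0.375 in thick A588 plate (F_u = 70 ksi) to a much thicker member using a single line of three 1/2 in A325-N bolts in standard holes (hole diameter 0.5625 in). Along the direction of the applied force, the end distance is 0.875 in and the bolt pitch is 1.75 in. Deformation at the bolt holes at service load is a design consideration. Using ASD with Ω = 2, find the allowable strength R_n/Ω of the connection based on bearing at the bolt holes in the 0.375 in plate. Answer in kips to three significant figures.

40.9 kips

Per bolt r_n = 1.2 l_c t F_u ≤ 2.4 d t F_u; upper limit = 2.4 × 0.5 × 0.375 × 70 = 31.5 kips.
Edge bolt: l_c = 0.875 − 0.5625/2 = 0.5938 in → 1.2 × 0.5938 × 0.375 × 70 = 18.7 → r_n = 18.7 kips.
Interior bolts: l_c = 1.75 − 0.5625 = 1.188 in → 1.2 × 1.188 × 0.375 × 70 = 37.41 → r_n = 31.5 kips.
R_n = 1 × 18.7 + 2 × 31.5 = 81.7 kips.
Allowable strength R_n/Ω = 81.7 / 2 = 40.9 kips.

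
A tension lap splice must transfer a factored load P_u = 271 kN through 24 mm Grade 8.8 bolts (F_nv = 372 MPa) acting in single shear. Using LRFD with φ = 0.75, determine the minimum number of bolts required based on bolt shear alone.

A_b = π·24²/4 = 452.4 mm².
Per-bolt design strength φR_n = 0.75 × 372 × 452.4 × 1 / 1000 = 126.2 kN.
n ≥ 271 / 126.2 = 2.147 → use 3 bolts.

3 bolts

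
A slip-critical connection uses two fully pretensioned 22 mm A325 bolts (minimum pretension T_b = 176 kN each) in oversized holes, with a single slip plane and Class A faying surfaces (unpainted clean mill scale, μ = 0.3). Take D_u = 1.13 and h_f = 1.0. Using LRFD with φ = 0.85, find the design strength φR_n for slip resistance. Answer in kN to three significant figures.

R_n = μ · D_u · h_f · T_b · n_s · n_b = 0.3 × 1.13 × 1.0 × 176 × 1 × 2 = 119.3 kN.
Design strength φR_n = 0.85 × 119.3 = 101 kN.

101 kN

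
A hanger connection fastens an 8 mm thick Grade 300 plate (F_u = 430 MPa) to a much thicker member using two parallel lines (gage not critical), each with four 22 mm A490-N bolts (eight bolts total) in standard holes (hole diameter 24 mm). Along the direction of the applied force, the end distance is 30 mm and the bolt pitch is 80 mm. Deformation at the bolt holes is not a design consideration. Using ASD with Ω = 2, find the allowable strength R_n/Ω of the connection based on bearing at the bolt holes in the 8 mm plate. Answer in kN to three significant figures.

774 kN

Per bolt r_n = 1.5 l_c t F_u ≤ 3.0 d t F_u; upper limit = 3.0 × 22 × 8 × 430 / 1000 = 227 kN.
Edge bolt: l_c = 30 − 24/2 = 18 mm → 1.5 × 18 × 8 × 430 / 1000 = 92.88 → r_n = 92.88 kN.
Interior bolts: l_c = 80 − 24 = 56 mm → 1.5 × 56 × 8 × 430 / 1000 = 289 → r_n = 227 kN.
R_n = 2 × 92.88 + 6 × 227 = 1548 kN.
Allowable strength R_n/Ω = 1548 / 2 = 774 kN.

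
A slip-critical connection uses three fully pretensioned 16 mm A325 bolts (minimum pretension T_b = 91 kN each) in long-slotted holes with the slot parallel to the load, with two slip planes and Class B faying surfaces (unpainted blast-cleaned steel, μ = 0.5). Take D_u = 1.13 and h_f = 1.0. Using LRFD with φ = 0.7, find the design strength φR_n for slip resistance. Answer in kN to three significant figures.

R_n = μ · D_u · h_f · T_b · n_s · n_b = 0.5 × 1.13 × 1.0 × 91 × 2 × 3 = 308.5 kN.
Design strength φR_n = 0.7 × 308.5 = 216 kN.

216 kN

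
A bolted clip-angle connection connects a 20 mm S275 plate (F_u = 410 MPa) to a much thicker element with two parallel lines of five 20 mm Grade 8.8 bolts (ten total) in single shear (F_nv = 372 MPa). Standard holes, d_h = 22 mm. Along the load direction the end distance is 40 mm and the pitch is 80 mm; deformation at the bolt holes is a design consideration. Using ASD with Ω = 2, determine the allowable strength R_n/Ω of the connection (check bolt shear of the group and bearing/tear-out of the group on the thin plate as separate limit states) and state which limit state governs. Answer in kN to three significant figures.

Bolt shear: A_b = π·20²/4 = 314.2 mm²; R_n = 372 × 314.2 × 10 × 1 / 1000 = 1169 kN → 1169 / 2 = 584 kN.
Bearing (1.2 l_c t F_u ≤ 2.4 d t F_u): upper limit = 2.4·20·20·410 / 1000 = 393.6 kN.
  Edge l_c = 40 − 22/2 = 29 → r_n = 285.4 kN; interior l_c = 80 − 22 = 58 → r_n = 393.6 kN.
  R_n,bearing = 2·285.4 + 8·393.6 = 3720 kN → 3720 / 2 = 1860 kN.
Bolt shear governs: 584 kN.

584 kN (bolt shear governs)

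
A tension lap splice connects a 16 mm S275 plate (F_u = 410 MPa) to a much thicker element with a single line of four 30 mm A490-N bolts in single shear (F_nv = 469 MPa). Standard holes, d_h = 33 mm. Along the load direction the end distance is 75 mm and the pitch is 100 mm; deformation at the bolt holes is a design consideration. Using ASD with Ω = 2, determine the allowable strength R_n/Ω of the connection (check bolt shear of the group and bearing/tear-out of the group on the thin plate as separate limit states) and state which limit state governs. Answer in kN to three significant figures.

Bolt shear: A_b = π·30²/4 = 706.9 mm²; R_n = 469 × 706.9 × 4 × 1 / 1000 = 1326 kN → 1326 / 2 = 663 kN.
Bearing (1.2 l_c t F_u ≤ 2.4 d t F_u): upper limit = 2.4·30·16·410 / 1000 = 472.3 kN.
  Edge l_c = 75 − 33/2 = 58.5 → r_n = 460.5 kN; interior l_c = 100 − 33 = 67 → r_n = 472.3 kN.
  R_n,bearing = 1·460.5 + 3·472.3 = 1877 kN → 1877 / 2 = 939 kN.
Bolt shear governs: 663 kN.

663 kN (bolt shear governs)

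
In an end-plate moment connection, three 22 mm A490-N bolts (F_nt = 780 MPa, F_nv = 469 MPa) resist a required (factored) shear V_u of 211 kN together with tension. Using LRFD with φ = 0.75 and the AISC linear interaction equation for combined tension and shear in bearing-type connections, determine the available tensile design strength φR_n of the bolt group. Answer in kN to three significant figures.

A_b = π·22²/4 = 380.1 mm²; f_rv = 211 × 1000 / (3 × 380.1) = 185 MPa.
F'_nt = 1.3 F_nt − (F_nt / φF_nv) f_rv = 1.3·780 − (780/(0.75·469))·185 = 603.7 MPa, capped at F_nt → F'_nt = 603.7 MPa.
R_n = F'_nt · A_b · n = 603.7 × 380.1 × 3 / 1000 = 688.5 kN.
Design strength φR_n = 0.75 × 688.5 = 516 kN.

516 kN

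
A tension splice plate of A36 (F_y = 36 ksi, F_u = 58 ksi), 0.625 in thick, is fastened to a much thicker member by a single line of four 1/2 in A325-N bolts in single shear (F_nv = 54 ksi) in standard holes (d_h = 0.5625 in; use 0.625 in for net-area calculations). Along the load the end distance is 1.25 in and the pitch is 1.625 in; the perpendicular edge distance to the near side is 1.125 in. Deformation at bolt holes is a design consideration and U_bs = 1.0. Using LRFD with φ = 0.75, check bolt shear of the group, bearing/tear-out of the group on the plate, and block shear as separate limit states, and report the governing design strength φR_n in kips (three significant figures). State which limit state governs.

31.8 kips (bolt shear governs)

Bolt shear: A_b = π·0.5²/4 = 0.1963 in²; R_n = 54 × 0.1963 × 4 × 1 = 42.41 kips → 0.75 × 42.41 = 31.8 kips.
Bearing: edge l_c = 0.9688, r_n = 42.14 kips; interior l_c = 1.062, r_n = 43.5 kips; R_n = 42.14 + 3·43.5 = 172.6 kips → 129 kips.
Block shear: A_gv = 3.828, A_nv = 2.461, A_nt = 0.5078 in²; R_n = min(0.6F_uA_nv, 0.6F_yA_gv) + U_bs·F_u·A_nt = 112.1 kips → 84.1 kips.
Bolt shear governs: 31.8 kips.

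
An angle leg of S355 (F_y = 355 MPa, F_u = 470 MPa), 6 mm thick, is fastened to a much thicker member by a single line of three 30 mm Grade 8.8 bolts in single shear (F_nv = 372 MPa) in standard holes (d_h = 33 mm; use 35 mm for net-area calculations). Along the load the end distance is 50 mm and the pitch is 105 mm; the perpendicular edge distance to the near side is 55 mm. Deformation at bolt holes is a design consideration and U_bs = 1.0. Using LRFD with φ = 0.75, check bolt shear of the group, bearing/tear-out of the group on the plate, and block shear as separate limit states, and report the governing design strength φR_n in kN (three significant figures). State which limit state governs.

298 kN (block shear governs)

Bolt shear: A_b = π·30²/4 = 706.9 mm²; R_n = 372 × 706.9 × 3 × 1 / 1000 = 788.9 kN → 0.75 × 788.9 = 592 kN.
Bearing: edge l_c = 33.5, r_n = 113.4 kN; interior l_c = 72, r_n = 203 kN; R_n = 113.4 + 2·203 = 519.4 kN → 390 kN.
Block shear: A_gv = 1560, A_nv = 1035, A_nt = 225 mm²; R_n = min(0.6F_uA_nv, 0.6F_yA_gv) + U_bs·F_u·A_nt = 397.6 kN → 298 kN.
Block shear governs: 298 kN.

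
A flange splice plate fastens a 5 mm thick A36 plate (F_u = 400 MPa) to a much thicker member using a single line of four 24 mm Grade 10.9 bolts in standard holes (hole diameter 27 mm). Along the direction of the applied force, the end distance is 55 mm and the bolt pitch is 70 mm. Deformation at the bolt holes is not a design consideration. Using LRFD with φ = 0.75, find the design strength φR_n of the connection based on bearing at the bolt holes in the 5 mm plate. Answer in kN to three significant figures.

384 kN

Per bolt r_n = 1.5 l_c t F_u ≤ 3.0 d t F_u; upper limit = 3.0 × 24 × 5 × 400 / 1000 = 144 kN.
Edge bolt: l_c = 55 − 27/2 = 41.5 mm → 1.5 × 41.5 × 5 × 400 / 1000 = 124.5 → r_n = 124.5 kN.
Interior bolts: l_c = 70 − 27 = 43 mm → 1.5 × 43 × 5 × 400 / 1000 = 129 → r_n = 129 kN.
R_n = 1 × 124.5 + 3 × 129 = 511.5 kN.
Design strength φR_n = 0.75 × 511.5 = 384 kN.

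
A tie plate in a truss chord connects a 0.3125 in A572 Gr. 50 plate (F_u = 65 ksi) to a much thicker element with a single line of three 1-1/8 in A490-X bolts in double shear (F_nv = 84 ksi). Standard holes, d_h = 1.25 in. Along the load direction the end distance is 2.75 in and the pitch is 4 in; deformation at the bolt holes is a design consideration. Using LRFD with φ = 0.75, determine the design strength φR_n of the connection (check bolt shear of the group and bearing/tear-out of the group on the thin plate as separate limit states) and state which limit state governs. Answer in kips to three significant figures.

Bolt shear: A_b = π·1.125²/4 = 0.994 in²; R_n = 84 × 0.994 × 3 × 2 = 501 kips → 0.75 × 501 = 376 kips.
Bearing (1.2 l_c t F_u ≤ 2.4 d t F_u): upper limit = 2.4·1.125·0.3125·65 = 54.84 kips.
  Edge l_c = 2.75 − 1.25/2 = 2.125 → r_n = 51.8 kips; interior l_c = 4 − 1.25 = 2.75 → r_n = 54.84 kips.
  R_n,bearing = 1·51.8 + 2·54.84 = 161.5 kips → 0.75 × 161.5 = 121 kips.
Bearing governs: 121 kips.

121 kips (bearing governs)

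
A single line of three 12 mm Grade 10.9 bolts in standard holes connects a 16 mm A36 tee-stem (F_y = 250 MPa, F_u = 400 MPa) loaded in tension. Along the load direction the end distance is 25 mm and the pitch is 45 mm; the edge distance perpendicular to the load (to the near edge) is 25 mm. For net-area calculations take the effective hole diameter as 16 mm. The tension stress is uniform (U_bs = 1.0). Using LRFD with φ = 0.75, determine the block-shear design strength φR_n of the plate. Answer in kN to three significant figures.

289 kN

Shear plane L_v = 25 + 2·45 = 115 mm; A_gv = 115 × 16 = 1840 mm².
A_nv = (115 − 2.5·16) × 16 = 1200 mm².
A_nt = (25 − 0.5·16) × 16 = 272 mm².
0.6 F_u A_nv = 288 kN; 0.6 F_y A_gv = 276 kN → shear yielding governs the shear term.
R_n = 276 + 1.0 × 400 × 272 / 1000 = 384.8 kN.
Design strength φR_n = 0.75 × 384.8 = 289 kN.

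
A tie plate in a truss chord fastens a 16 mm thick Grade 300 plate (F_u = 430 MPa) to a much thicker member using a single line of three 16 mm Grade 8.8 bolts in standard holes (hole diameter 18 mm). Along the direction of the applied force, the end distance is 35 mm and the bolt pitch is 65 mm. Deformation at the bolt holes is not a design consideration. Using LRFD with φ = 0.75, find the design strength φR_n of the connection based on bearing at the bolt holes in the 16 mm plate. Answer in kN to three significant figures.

697 kN

Per bolt r_n = 1.5 l_c t F_u ≤ 3.0 d t F_u; upper limit = 3.0 × 16 × 16 × 430 / 1000 = 330.2 kN.
Edge bolt: l_c = 35 − 18/2 = 26 mm → 1.5 × 26 × 16 × 430 / 1000 = 268.3 → r_n = 268.3 kN.
Interior bolts: l_c = 65 − 18 = 47 mm → 1.5 × 47 × 16 × 430 / 1000 = 485 → r_n = 330.2 kN.
R_n = 1 × 268.3 + 2 × 330.2 = 928.8 kN.
Design strength φR_n = 0.75 × 928.8 = 697 kN.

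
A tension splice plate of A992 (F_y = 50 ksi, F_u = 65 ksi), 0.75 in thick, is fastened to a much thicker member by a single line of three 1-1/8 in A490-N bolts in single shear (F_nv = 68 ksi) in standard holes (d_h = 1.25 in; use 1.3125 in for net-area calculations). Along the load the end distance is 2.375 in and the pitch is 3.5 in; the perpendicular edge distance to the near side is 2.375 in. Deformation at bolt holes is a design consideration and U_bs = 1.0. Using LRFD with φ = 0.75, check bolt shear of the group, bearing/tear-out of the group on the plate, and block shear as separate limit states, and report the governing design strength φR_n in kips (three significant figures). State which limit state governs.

152 kips (bolt shear governs)

Bolt shear: A_b = π·1.125²/4 = 0.994 in²; R_n = 68 × 0.994 × 3 × 1 = 202.8 kips → 0.75 × 202.8 = 152 kips.
Bearing: edge l_c = 1.75, r_n = 102.4 kips; interior l_c = 2.25, r_n = 131.6 kips; R_n = 102.4 + 2·131.6 = 365.6 kips → 274 kips.
Block shear: A_gv = 7.031, A_nv = 4.57, A_nt = 1.289 in²; R_n = min(0.6F_uA_nv, 0.6F_yA_gv) + U_bs·F_u·A_nt = 262 kips → 197 kips.
Bolt shear governs: 152 kips.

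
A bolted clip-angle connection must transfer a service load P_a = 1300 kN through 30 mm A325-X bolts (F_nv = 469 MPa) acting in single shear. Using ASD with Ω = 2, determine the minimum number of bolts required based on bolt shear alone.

A_b = π·30²/4 = 706.9 mm².
Per-bolt allowable strength R_n/Ω = 469 × 706.9 × 1 / 1000 / 2 = 165.8 kN.
n ≥ 1300 / 165.8 = 7.843 → use 8 bolts.

8 bolts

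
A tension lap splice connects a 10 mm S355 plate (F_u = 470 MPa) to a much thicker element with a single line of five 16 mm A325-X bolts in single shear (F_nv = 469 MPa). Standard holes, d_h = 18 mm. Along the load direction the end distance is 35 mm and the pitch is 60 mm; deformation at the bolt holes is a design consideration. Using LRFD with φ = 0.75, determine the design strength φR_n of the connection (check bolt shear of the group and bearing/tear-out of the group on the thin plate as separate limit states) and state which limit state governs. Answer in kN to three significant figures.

Bolt shear: A_b = π·16²/4 = 201.1 mm²; R_n = 469 × 201.1 × 5 × 1 / 1000 = 471.5 kN → 0.75 × 471.5 = 354 kN.
Bearing (1.2 l_c t F_u ≤ 2.4 d t F_u): upper limit = 2.4·16·10·470 / 1000 = 180.5 kN.
  Edge l_c = 35 − 18/2 = 26 → r_n = 146.6 kN; interior l_c = 60 − 18 = 42 → r_n = 180.5 kN.
  R_n,bearing = 1·146.6 + 4·180.5 = 868.6 kN → 0.75 × 868.6 = 651 kN.
Bolt shear governs: 354 kN.

354 kN (bolt shear governs)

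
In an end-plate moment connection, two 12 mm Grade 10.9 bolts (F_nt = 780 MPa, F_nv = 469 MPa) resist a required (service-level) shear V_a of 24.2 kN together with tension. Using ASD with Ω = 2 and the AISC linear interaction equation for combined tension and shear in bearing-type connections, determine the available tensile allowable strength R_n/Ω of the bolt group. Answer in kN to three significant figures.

74.4 kN

A_b = π·12²/4 = 113.1 mm²; f_rv = 24.2 × 1000 / (2 × 113.1) = 107 MPa.
F'_nt = 1.3 F_nt − (Ω F_nt / F_nv) f_rv = 1.3·780 − (2·780/469)·107 = 658.1 MPa, capped at F_nt → F'_nt = 658.1 MPa.
R_n = F'_nt · A_b · n = 658.1 × 113.1 × 2 / 1000 = 148.9 kN.
Allowable strength R_n/Ω = 148.9 / 2 = 74.4 kN.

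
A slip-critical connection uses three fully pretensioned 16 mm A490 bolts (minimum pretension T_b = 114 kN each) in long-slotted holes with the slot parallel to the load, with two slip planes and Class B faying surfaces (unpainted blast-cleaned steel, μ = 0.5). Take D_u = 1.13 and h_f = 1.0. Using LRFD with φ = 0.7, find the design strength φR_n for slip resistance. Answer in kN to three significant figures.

271 kN

R_n = μ · D_u · h_f · T_b · n_s · n_b = 0.5 × 1.13 × 1.0 × 114 × 2 × 3 = 386.5 kN.
Design strength φR_n = 0.7 × 386.5 = 271 kN.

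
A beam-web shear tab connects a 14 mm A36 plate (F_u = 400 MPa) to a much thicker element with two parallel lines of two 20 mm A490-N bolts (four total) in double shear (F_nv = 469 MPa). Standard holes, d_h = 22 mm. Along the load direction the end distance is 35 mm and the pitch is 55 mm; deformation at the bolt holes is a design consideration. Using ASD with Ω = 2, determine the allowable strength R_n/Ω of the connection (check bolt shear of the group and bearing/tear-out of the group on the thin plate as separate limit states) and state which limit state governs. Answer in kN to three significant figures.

Bolt shear: A_b = π·20²/4 = 314.2 mm²; R_n = 469 × 314.2 × 4 × 2 / 1000 = 1179 kN → 1179 / 2 = 589 kN.
Bearing (1.2 l_c t F_u ≤ 2.4 d t F_u): upper limit = 2.4·20·14·400 / 1000 = 268.8 kN.
  Edge l_c = 35 − 22/2 = 24 → r_n = 161.3 kN; interior l_c = 55 − 22 = 33 → r_n = 221.8 kN.
  R_n,bearing = 2·161.3 + 2·221.8 = 766.1 kN → 766.1 / 2 = 383 kN.
Bearing governs: 383 kN.

383 kN (bearing governs)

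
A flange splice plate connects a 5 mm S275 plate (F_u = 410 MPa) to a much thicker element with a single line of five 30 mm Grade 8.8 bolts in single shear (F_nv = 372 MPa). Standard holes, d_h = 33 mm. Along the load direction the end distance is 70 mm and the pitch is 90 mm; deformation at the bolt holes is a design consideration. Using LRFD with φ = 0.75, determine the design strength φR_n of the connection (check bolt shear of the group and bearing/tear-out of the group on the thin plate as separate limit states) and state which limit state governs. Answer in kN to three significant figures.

Bolt shear: A_b = π·30²/4 = 706.9 mm²; R_n = 372 × 706.9 × 5 × 1 / 1000 = 1315 kN → 0.75 × 1315 = 986 kN.
Bearing (1.2 l_c t F_u ≤ 2.4 d t F_u): upper limit = 2.4·30·5·410 / 1000 = 147.6 kN.
  Edge l_c = 70 − 33/2 = 53.5 → r_n = 131.6 kN; interior l_c = 90 − 33 = 57 → r_n = 140.2 kN.
  R_n,bearing = 1·131.6 + 4·140.2 = 692.5 kN → 0.75 × 692.5 = 519 kN.
Bearing governs: 519 kN.

519 kN (bearing governs)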